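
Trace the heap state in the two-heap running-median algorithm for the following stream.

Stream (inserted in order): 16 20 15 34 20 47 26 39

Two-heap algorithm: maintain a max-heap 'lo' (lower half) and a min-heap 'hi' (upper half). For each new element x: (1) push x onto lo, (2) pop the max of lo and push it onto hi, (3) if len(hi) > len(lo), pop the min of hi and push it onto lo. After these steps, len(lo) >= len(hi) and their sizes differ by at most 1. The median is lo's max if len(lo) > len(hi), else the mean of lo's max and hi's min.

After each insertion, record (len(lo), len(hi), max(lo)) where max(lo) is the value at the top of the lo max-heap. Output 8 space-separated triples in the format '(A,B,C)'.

Step 1: insert 16 -> lo=[16] hi=[] -> (len(lo)=1, len(hi)=0, max(lo)=16)
Step 2: insert 20 -> lo=[16] hi=[20] -> (len(lo)=1, len(hi)=1, max(lo)=16)
Step 3: insert 15 -> lo=[15, 16] hi=[20] -> (len(lo)=2, len(hi)=1, max(lo)=16)
Step 4: insert 34 -> lo=[15, 16] hi=[20, 34] -> (len(lo)=2, len(hi)=2, max(lo)=16)
Step 5: insert 20 -> lo=[15, 16, 20] hi=[20, 34] -> (len(lo)=3, len(hi)=2, max(lo)=20)
Step 6: insert 47 -> lo=[15, 16, 20] hi=[20, 34, 47] -> (len(lo)=3, len(hi)=3, max(lo)=20)
Step 7: insert 26 -> lo=[15, 16, 20, 20] hi=[26, 34, 47] -> (len(lo)=4, len(hi)=3, max(lo)=20)
Step 8: insert 39 -> lo=[15, 16, 20, 20] hi=[26, 34, 39, 47] -> (len(lo)=4, len(hi)=4, max(lo)=20)

Answer: (1,0,16) (1,1,16) (2,1,16) (2,2,16) (3,2,20) (3,3,20) (4,3,20) (4,4,20)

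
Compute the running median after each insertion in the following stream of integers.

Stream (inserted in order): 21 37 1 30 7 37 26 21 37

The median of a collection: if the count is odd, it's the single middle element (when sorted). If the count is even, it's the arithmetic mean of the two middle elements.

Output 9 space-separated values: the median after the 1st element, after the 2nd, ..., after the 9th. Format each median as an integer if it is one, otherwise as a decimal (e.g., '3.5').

Answer: 21 29 21 25.5 21 25.5 26 23.5 26

Derivation:
Step 1: insert 21 -> lo=[21] (size 1, max 21) hi=[] (size 0) -> median=21
Step 2: insert 37 -> lo=[21] (size 1, max 21) hi=[37] (size 1, min 37) -> median=29
Step 3: insert 1 -> lo=[1, 21] (size 2, max 21) hi=[37] (size 1, min 37) -> median=21
Step 4: insert 30 -> lo=[1, 21] (size 2, max 21) hi=[30, 37] (size 2, min 30) -> median=25.5
Step 5: insert 7 -> lo=[1, 7, 21] (size 3, max 21) hi=[30, 37] (size 2, min 30) -> median=21
Step 6: insert 37 -> lo=[1, 7, 21] (size 3, max 21) hi=[30, 37, 37] (size 3, min 30) -> median=25.5
Step 7: insert 26 -> lo=[1, 7, 21, 26] (size 4, max 26) hi=[30, 37, 37] (size 3, min 30) -> median=26
Step 8: insert 21 -> lo=[1, 7, 21, 21] (size 4, max 21) hi=[26, 30, 37, 37] (size 4, min 26) -> median=23.5
Step 9: insert 37 -> lo=[1, 7, 21, 21, 26] (size 5, max 26) hi=[30, 37, 37, 37] (size 4, min 30) -> median=26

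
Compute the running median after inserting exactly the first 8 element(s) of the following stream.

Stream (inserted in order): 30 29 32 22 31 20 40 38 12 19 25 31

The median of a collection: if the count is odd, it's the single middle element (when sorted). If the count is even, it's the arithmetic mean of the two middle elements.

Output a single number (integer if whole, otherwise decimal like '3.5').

Step 1: insert 30 -> lo=[30] (size 1, max 30) hi=[] (size 0) -> median=30
Step 2: insert 29 -> lo=[29] (size 1, max 29) hi=[30] (size 1, min 30) -> median=29.5
Step 3: insert 32 -> lo=[29, 30] (size 2, max 30) hi=[32] (size 1, min 32) -> median=30
Step 4: insert 22 -> lo=[22, 29] (size 2, max 29) hi=[30, 32] (size 2, min 30) -> median=29.5
Step 5: insert 31 -> lo=[22, 29, 30] (size 3, max 30) hi=[31, 32] (size 2, min 31) -> median=30
Step 6: insert 20 -> lo=[20, 22, 29] (size 3, max 29) hi=[30, 31, 32] (size 3, min 30) -> median=29.5
Step 7: insert 40 -> lo=[20, 22, 29, 30] (size 4, max 30) hi=[31, 32, 40] (size 3, min 31) -> median=30
Step 8: insert 38 -> lo=[20, 22, 29, 30] (size 4, max 30) hi=[31, 32, 38, 40] (size 4, min 31) -> median=30.5

Answer: 30.5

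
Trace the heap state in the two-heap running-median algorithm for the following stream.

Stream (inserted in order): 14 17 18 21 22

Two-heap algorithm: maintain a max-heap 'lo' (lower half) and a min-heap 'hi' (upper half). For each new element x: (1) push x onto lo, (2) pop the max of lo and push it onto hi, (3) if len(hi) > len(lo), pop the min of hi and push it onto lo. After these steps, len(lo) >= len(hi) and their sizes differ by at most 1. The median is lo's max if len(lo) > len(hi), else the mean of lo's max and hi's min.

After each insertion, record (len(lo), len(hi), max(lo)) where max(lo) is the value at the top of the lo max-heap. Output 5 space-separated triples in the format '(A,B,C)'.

Answer: (1,0,14) (1,1,14) (2,1,17) (2,2,17) (3,2,18)

Derivation:
Step 1: insert 14 -> lo=[14] hi=[] -> (len(lo)=1, len(hi)=0, max(lo)=14)
Step 2: insert 17 -> lo=[14] hi=[17] -> (len(lo)=1, len(hi)=1, max(lo)=14)
Step 3: insert 18 -> lo=[14, 17] hi=[18] -> (len(lo)=2, len(hi)=1, max(lo)=17)
Step 4: insert 21 -> lo=[14, 17] hi=[18, 21] -> (len(lo)=2, len(hi)=2, max(lo)=17)
Step 5: insert 22 -> lo=[14, 17, 18] hi=[21, 22] -> (len(lo)=3, len(hi)=2, max(lo)=18)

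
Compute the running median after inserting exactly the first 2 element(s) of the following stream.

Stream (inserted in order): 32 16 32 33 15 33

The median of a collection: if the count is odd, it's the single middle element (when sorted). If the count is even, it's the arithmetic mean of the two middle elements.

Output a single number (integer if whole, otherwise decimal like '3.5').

Answer: 24

Derivation:
Step 1: insert 32 -> lo=[32] (size 1, max 32) hi=[] (size 0) -> median=32
Step 2: insert 16 -> lo=[16] (size 1, max 16) hi=[32] (size 1, min 32) -> median=24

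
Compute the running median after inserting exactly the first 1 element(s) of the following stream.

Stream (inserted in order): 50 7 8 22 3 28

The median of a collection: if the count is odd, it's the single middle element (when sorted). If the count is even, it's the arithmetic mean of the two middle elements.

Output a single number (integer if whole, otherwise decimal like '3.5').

Answer: 50

Derivation:
Step 1: insert 50 -> lo=[50] (size 1, max 50) hi=[] (size 0) -> median=50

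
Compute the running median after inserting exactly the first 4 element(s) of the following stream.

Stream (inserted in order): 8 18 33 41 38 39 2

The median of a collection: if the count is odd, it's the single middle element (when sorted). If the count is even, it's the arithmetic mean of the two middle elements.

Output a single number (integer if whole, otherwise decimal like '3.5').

Step 1: insert 8 -> lo=[8] (size 1, max 8) hi=[] (size 0) -> median=8
Step 2: insert 18 -> lo=[8] (size 1, max 8) hi=[18] (size 1, min 18) -> median=13
Step 3: insert 33 -> lo=[8, 18] (size 2, max 18) hi=[33] (size 1, min 33) -> median=18
Step 4: insert 41 -> lo=[8, 18] (size 2, max 18) hi=[33, 41] (size 2, min 33) -> median=25.5

Answer: 25.5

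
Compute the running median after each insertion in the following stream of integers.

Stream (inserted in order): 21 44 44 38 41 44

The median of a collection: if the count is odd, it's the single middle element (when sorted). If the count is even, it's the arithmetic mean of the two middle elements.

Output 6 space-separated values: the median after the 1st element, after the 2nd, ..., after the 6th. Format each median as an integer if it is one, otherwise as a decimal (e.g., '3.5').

Step 1: insert 21 -> lo=[21] (size 1, max 21) hi=[] (size 0) -> median=21
Step 2: insert 44 -> lo=[21] (size 1, max 21) hi=[44] (size 1, min 44) -> median=32.5
Step 3: insert 44 -> lo=[21, 44] (size 2, max 44) hi=[44] (size 1, min 44) -> median=44
Step 4: insert 38 -> lo=[21, 38] (size 2, max 38) hi=[44, 44] (size 2, min 44) -> median=41
Step 5: insert 41 -> lo=[21, 38, 41] (size 3, max 41) hi=[44, 44] (size 2, min 44) -> median=41
Step 6: insert 44 -> lo=[21, 38, 41] (size 3, max 41) hi=[44, 44, 44] (size 3, min 44) -> median=42.5

Answer: 21 32.5 44 41 41 42.5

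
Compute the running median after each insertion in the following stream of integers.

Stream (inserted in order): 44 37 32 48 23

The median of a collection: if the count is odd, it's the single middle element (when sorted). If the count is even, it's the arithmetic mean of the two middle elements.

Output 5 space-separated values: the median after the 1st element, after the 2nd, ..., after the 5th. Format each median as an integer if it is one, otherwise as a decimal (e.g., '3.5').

Step 1: insert 44 -> lo=[44] (size 1, max 44) hi=[] (size 0) -> median=44
Step 2: insert 37 -> lo=[37] (size 1, max 37) hi=[44] (size 1, min 44) -> median=40.5
Step 3: insert 32 -> lo=[32, 37] (size 2, max 37) hi=[44] (size 1, min 44) -> median=37
Step 4: insert 48 -> lo=[32, 37] (size 2, max 37) hi=[44, 48] (size 2, min 44) -> median=40.5
Step 5: insert 23 -> lo=[23, 32, 37] (size 3, max 37) hi=[44, 48] (size 2, min 44) -> median=37

Answer: 44 40.5 37 40.5 37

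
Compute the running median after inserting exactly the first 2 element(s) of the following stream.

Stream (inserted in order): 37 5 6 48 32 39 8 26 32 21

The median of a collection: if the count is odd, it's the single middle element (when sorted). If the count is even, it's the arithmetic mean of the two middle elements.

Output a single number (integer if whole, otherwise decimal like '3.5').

Answer: 21

Derivation:
Step 1: insert 37 -> lo=[37] (size 1, max 37) hi=[] (size 0) -> median=37
Step 2: insert 5 -> lo=[5] (size 1, max 5) hi=[37] (size 1, min 37) -> median=21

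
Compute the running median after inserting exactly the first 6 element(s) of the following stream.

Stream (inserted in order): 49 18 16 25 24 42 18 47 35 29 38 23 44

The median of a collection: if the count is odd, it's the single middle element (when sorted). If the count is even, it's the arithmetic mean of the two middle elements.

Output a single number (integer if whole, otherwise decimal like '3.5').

Answer: 24.5

Derivation:
Step 1: insert 49 -> lo=[49] (size 1, max 49) hi=[] (size 0) -> median=49
Step 2: insert 18 -> lo=[18] (size 1, max 18) hi=[49] (size 1, min 49) -> median=33.5
Step 3: insert 16 -> lo=[16, 18] (size 2, max 18) hi=[49] (size 1, min 49) -> median=18
Step 4: insert 25 -> lo=[16, 18] (size 2, max 18) hi=[25, 49] (size 2, min 25) -> median=21.5
Step 5: insert 24 -> lo=[16, 18, 24] (size 3, max 24) hi=[25, 49] (size 2, min 25) -> median=24
Step 6: insert 42 -> lo=[16, 18, 24] (size 3, max 24) hi=[25, 42, 49] (size 3, min 25) -> median=24.5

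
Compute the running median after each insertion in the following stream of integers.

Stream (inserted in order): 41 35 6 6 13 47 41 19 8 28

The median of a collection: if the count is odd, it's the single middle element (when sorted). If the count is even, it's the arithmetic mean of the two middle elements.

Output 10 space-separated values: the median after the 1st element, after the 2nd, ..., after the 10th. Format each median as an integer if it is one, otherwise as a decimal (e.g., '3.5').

Step 1: insert 41 -> lo=[41] (size 1, max 41) hi=[] (size 0) -> median=41
Step 2: insert 35 -> lo=[35] (size 1, max 35) hi=[41] (size 1, min 41) -> median=38
Step 3: insert 6 -> lo=[6, 35] (size 2, max 35) hi=[41] (size 1, min 41) -> median=35
Step 4: insert 6 -> lo=[6, 6] (size 2, max 6) hi=[35, 41] (size 2, min 35) -> median=20.5
Step 5: insert 13 -> lo=[6, 6, 13] (size 3, max 13) hi=[35, 41] (size 2, min 35) -> median=13
Step 6: insert 47 -> lo=[6, 6, 13] (size 3, max 13) hi=[35, 41, 47] (size 3, min 35) -> median=24
Step 7: insert 41 -> lo=[6, 6, 13, 35] (size 4, max 35) hi=[41, 41, 47] (size 3, min 41) -> median=35
Step 8: insert 19 -> lo=[6, 6, 13, 19] (size 4, max 19) hi=[35, 41, 41, 47] (size 4, min 35) -> median=27
Step 9: insert 8 -> lo=[6, 6, 8, 13, 19] (size 5, max 19) hi=[35, 41, 41, 47] (size 4, min 35) -> median=19
Step 10: insert 28 -> lo=[6, 6, 8, 13, 19] (size 5, max 19) hi=[28, 35, 41, 41, 47] (size 5, min 28) -> median=23.5

Answer: 41 38 35 20.5 13 24 35 27 19 23.5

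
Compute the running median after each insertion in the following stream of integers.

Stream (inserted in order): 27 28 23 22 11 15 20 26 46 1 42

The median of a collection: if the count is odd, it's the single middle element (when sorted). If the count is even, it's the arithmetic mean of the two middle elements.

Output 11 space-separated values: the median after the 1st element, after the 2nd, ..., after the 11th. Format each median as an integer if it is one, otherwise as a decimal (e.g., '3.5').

Step 1: insert 27 -> lo=[27] (size 1, max 27) hi=[] (size 0) -> median=27
Step 2: insert 28 -> lo=[27] (size 1, max 27) hi=[28] (size 1, min 28) -> median=27.5
Step 3: insert 23 -> lo=[23, 27] (size 2, max 27) hi=[28] (size 1, min 28) -> median=27
Step 4: insert 22 -> lo=[22, 23] (size 2, max 23) hi=[27, 28] (size 2, min 27) -> median=25
Step 5: insert 11 -> lo=[11, 22, 23] (size 3, max 23) hi=[27, 28] (size 2, min 27) -> median=23
Step 6: insert 15 -> lo=[11, 15, 22] (size 3, max 22) hi=[23, 27, 28] (size 3, min 23) -> median=22.5
Step 7: insert 20 -> lo=[11, 15, 20, 22] (size 4, max 22) hi=[23, 27, 28] (size 3, min 23) -> median=22
Step 8: insert 26 -> lo=[11, 15, 20, 22] (size 4, max 22) hi=[23, 26, 27, 28] (size 4, min 23) -> median=22.5
Step 9: insert 46 -> lo=[11, 15, 20, 22, 23] (size 5, max 23) hi=[26, 27, 28, 46] (size 4, min 26) -> median=23
Step 10: insert 1 -> lo=[1, 11, 15, 20, 22] (size 5, max 22) hi=[23, 26, 27, 28, 46] (size 5, min 23) -> median=22.5
Step 11: insert 42 -> lo=[1, 11, 15, 20, 22, 23] (size 6, max 23) hi=[26, 27, 28, 42, 46] (size 5, min 26) -> median=23

Answer: 27 27.5 27 25 23 22.5 22 22.5 23 22.5 23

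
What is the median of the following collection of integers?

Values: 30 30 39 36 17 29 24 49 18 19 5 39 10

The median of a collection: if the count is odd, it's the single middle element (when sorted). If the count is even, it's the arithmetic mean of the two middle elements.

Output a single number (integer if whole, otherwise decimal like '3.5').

Answer: 29

Derivation:
Step 1: insert 30 -> lo=[30] (size 1, max 30) hi=[] (size 0) -> median=30
Step 2: insert 30 -> lo=[30] (size 1, max 30) hi=[30] (size 1, min 30) -> median=30
Step 3: insert 39 -> lo=[30, 30] (size 2, max 30) hi=[39] (size 1, min 39) -> median=30
Step 4: insert 36 -> lo=[30, 30] (size 2, max 30) hi=[36, 39] (size 2, min 36) -> median=33
Step 5: insert 17 -> lo=[17, 30, 30] (size 3, max 30) hi=[36, 39] (size 2, min 36) -> median=30
Step 6: insert 29 -> lo=[17, 29, 30] (size 3, max 30) hi=[30, 36, 39] (size 3, min 30) -> median=30
Step 7: insert 24 -> lo=[17, 24, 29, 30] (size 4, max 30) hi=[30, 36, 39] (size 3, min 30) -> median=30
Step 8: insert 49 -> lo=[17, 24, 29, 30] (size 4, max 30) hi=[30, 36, 39, 49] (size 4, min 30) -> median=30
Step 9: insert 18 -> lo=[17, 18, 24, 29, 30] (size 5, max 30) hi=[30, 36, 39, 49] (size 4, min 30) -> median=30
Step 10: insert 19 -> lo=[17, 18, 19, 24, 29] (size 5, max 29) hi=[30, 30, 36, 39, 49] (size 5, min 30) -> median=29.5
Step 11: insert 5 -> lo=[5, 17, 18, 19, 24, 29] (size 6, max 29) hi=[30, 30, 36, 39, 49] (size 5, min 30) -> median=29
Step 12: insert 39 -> lo=[5, 17, 18, 19, 24, 29] (size 6, max 29) hi=[30, 30, 36, 39, 39, 49] (size 6, min 30) -> median=29.5
Step 13: insert 10 -> lo=[5, 10, 17, 18, 19, 24, 29] (size 7, max 29) hi=[30, 30, 36, 39, 39, 49] (size 6, min 30) -> median=29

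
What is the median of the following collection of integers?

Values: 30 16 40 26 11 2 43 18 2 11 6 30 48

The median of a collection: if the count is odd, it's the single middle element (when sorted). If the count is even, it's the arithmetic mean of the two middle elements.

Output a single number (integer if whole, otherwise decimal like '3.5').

Answer: 18

Derivation:
Step 1: insert 30 -> lo=[30] (size 1, max 30) hi=[] (size 0) -> median=30
Step 2: insert 16 -> lo=[16] (size 1, max 16) hi=[30] (size 1, min 30) -> median=23
Step 3: insert 40 -> lo=[16, 30] (size 2, max 30) hi=[40] (size 1, min 40) -> median=30
Step 4: insert 26 -> lo=[16, 26] (size 2, max 26) hi=[30, 40] (size 2, min 30) -> median=28
Step 5: insert 11 -> lo=[11, 16, 26] (size 3, max 26) hi=[30, 40] (size 2, min 30) -> median=26
Step 6: insert 2 -> lo=[2, 11, 16] (size 3, max 16) hi=[26, 30, 40] (size 3, min 26) -> median=21
Step 7: insert 43 -> lo=[2, 11, 16, 26] (size 4, max 26) hi=[30, 40, 43] (size 3, min 30) -> median=26
Step 8: insert 18 -> lo=[2, 11, 16, 18] (size 4, max 18) hi=[26, 30, 40, 43] (size 4, min 26) -> median=22
Step 9: insert 2 -> lo=[2, 2, 11, 16, 18] (size 5, max 18) hi=[26, 30, 40, 43] (size 4, min 26) -> median=18
Step 10: insert 11 -> lo=[2, 2, 11, 11, 16] (size 5, max 16) hi=[18, 26, 30, 40, 43] (size 5, min 18) -> median=17
Step 11: insert 6 -> lo=[2, 2, 6, 11, 11, 16] (size 6, max 16) hi=[18, 26, 30, 40, 43] (size 5, min 18) -> median=16
Step 12: insert 30 -> lo=[2, 2, 6, 11, 11, 16] (size 6, max 16) hi=[18, 26, 30, 30, 40, 43] (size 6, min 18) -> median=17
Step 13: insert 48 -> lo=[2, 2, 6, 11, 11, 16, 18] (size 7, max 18) hi=[26, 30, 30, 40, 43, 48] (size 6, min 26) -> median=18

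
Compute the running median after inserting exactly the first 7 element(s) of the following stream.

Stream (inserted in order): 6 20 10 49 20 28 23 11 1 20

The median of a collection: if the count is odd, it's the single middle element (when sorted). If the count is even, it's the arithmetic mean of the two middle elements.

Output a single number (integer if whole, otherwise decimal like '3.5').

Answer: 20

Derivation:
Step 1: insert 6 -> lo=[6] (size 1, max 6) hi=[] (size 0) -> median=6
Step 2: insert 20 -> lo=[6] (size 1, max 6) hi=[20] (size 1, min 20) -> median=13
Step 3: insert 10 -> lo=[6, 10] (size 2, max 10) hi=[20] (size 1, min 20) -> median=10
Step 4: insert 49 -> lo=[6, 10] (size 2, max 10) hi=[20, 49] (size 2, min 20) -> median=15
Step 5: insert 20 -> lo=[6, 10, 20] (size 3, max 20) hi=[20, 49] (size 2, min 20) -> median=20
Step 6: insert 28 -> lo=[6, 10, 20] (size 3, max 20) hi=[20, 28, 49] (size 3, min 20) -> median=20
Step 7: insert 23 -> lo=[6, 10, 20, 20] (size 4, max 20) hi=[23, 28, 49] (size 3, min 23) -> median=20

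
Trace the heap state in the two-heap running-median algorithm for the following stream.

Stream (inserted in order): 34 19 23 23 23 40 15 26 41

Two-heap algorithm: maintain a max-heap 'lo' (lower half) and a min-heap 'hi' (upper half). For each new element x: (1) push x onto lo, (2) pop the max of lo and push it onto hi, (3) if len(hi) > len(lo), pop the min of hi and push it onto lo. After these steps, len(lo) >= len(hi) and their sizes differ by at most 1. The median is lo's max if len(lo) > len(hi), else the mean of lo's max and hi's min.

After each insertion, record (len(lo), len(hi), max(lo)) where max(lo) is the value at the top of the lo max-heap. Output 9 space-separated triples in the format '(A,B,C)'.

Answer: (1,0,34) (1,1,19) (2,1,23) (2,2,23) (3,2,23) (3,3,23) (4,3,23) (4,4,23) (5,4,23)

Derivation:
Step 1: insert 34 -> lo=[34] hi=[] -> (len(lo)=1, len(hi)=0, max(lo)=34)
Step 2: insert 19 -> lo=[19] hi=[34] -> (len(lo)=1, len(hi)=1, max(lo)=19)
Step 3: insert 23 -> lo=[19, 23] hi=[34] -> (len(lo)=2, len(hi)=1, max(lo)=23)
Step 4: insert 23 -> lo=[19, 23] hi=[23, 34] -> (len(lo)=2, len(hi)=2, max(lo)=23)
Step 5: insert 23 -> lo=[19, 23, 23] hi=[23, 34] -> (len(lo)=3, len(hi)=2, max(lo)=23)
Step 6: insert 40 -> lo=[19, 23, 23] hi=[23, 34, 40] -> (len(lo)=3, len(hi)=3, max(lo)=23)
Step 7: insert 15 -> lo=[15, 19, 23, 23] hi=[23, 34, 40] -> (len(lo)=4, len(hi)=3, max(lo)=23)
Step 8: insert 26 -> lo=[15, 19, 23, 23] hi=[23, 26, 34, 40] -> (len(lo)=4, len(hi)=4, max(lo)=23)
Step 9: insert 41 -> lo=[15, 19, 23, 23, 23] hi=[26, 34, 40, 41] -> (len(lo)=5, len(hi)=4, max(lo)=23)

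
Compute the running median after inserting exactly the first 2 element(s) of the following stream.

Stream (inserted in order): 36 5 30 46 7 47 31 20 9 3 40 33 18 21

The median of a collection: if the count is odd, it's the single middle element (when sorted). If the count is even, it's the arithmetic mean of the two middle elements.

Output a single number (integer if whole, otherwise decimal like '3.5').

Answer: 20.5

Derivation:
Step 1: insert 36 -> lo=[36] (size 1, max 36) hi=[] (size 0) -> median=36
Step 2: insert 5 -> lo=[5] (size 1, max 5) hi=[36] (size 1, min 36) -> median=20.5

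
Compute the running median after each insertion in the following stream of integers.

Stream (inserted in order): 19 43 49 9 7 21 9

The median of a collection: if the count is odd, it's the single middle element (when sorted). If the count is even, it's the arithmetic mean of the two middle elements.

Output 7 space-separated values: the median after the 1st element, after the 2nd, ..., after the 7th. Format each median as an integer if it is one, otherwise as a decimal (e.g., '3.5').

Step 1: insert 19 -> lo=[19] (size 1, max 19) hi=[] (size 0) -> median=19
Step 2: insert 43 -> lo=[19] (size 1, max 19) hi=[43] (size 1, min 43) -> median=31
Step 3: insert 49 -> lo=[19, 43] (size 2, max 43) hi=[49] (size 1, min 49) -> median=43
Step 4: insert 9 -> lo=[9, 19] (size 2, max 19) hi=[43, 49] (size 2, min 43) -> median=31
Step 5: insert 7 -> lo=[7, 9, 19] (size 3, max 19) hi=[43, 49] (size 2, min 43) -> median=19
Step 6: insert 21 -> lo=[7, 9, 19] (size 3, max 19) hi=[21, 43, 49] (size 3, min 21) -> median=20
Step 7: insert 9 -> lo=[7, 9, 9, 19] (size 4, max 19) hi=[21, 43, 49] (size 3, min 21) -> median=19

Answer: 19 31 43 31 19 20 19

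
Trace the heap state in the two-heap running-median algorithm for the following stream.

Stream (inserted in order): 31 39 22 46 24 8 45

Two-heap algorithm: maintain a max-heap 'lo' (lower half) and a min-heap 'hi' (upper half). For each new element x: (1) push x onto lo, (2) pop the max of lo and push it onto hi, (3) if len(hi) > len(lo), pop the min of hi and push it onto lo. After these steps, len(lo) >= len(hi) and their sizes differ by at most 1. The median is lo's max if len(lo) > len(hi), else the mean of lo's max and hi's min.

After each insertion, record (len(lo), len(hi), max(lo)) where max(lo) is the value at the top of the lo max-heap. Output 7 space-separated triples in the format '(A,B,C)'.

Step 1: insert 31 -> lo=[31] hi=[] -> (len(lo)=1, len(hi)=0, max(lo)=31)
Step 2: insert 39 -> lo=[31] hi=[39] -> (len(lo)=1, len(hi)=1, max(lo)=31)
Step 3: insert 22 -> lo=[22, 31] hi=[39] -> (len(lo)=2, len(hi)=1, max(lo)=31)
Step 4: insert 46 -> lo=[22, 31] hi=[39, 46] -> (len(lo)=2, len(hi)=2, max(lo)=31)
Step 5: insert 24 -> lo=[22, 24, 31] hi=[39, 46] -> (len(lo)=3, len(hi)=2, max(lo)=31)
Step 6: insert 8 -> lo=[8, 22, 24] hi=[31, 39, 46] -> (len(lo)=3, len(hi)=3, max(lo)=24)
Step 7: insert 45 -> lo=[8, 22, 24, 31] hi=[39, 45, 46] -> (len(lo)=4, len(hi)=3, max(lo)=31)

Answer: (1,0,31) (1,1,31) (2,1,31) (2,2,31) (3,2,31) (3,3,24) (4,3,31)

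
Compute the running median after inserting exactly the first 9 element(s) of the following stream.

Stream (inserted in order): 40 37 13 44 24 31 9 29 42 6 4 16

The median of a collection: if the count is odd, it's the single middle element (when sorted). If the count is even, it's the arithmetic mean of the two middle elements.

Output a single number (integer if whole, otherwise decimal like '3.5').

Answer: 31

Derivation:
Step 1: insert 40 -> lo=[40] (size 1, max 40) hi=[] (size 0) -> median=40
Step 2: insert 37 -> lo=[37] (size 1, max 37) hi=[40] (size 1, min 40) -> median=38.5
Step 3: insert 13 -> lo=[13, 37] (size 2, max 37) hi=[40] (size 1, min 40) -> median=37
Step 4: insert 44 -> lo=[13, 37] (size 2, max 37) hi=[40, 44] (size 2, min 40) -> median=38.5
Step 5: insert 24 -> lo=[13, 24, 37] (size 3, max 37) hi=[40, 44] (size 2, min 40) -> median=37
Step 6: insert 31 -> lo=[13, 24, 31] (size 3, max 31) hi=[37, 40, 44] (size 3, min 37) -> median=34
Step 7: insert 9 -> lo=[9, 13, 24, 31] (size 4, max 31) hi=[37, 40, 44] (size 3, min 37) -> median=31
Step 8: insert 29 -> lo=[9, 13, 24, 29] (size 4, max 29) hi=[31, 37, 40, 44] (size 4, min 31) -> median=30
Step 9: insert 42 -> lo=[9, 13, 24, 29, 31] (size 5, max 31) hi=[37, 40, 42, 44] (size 4, min 37) -> median=31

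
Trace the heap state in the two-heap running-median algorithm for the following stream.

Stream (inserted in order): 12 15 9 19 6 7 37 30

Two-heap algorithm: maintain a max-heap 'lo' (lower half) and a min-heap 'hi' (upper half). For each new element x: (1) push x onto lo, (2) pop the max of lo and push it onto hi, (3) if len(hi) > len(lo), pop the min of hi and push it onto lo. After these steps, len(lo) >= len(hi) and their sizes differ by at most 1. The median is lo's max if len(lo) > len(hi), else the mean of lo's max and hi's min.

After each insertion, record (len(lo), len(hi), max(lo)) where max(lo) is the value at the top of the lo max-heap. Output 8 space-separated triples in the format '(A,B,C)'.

Answer: (1,0,12) (1,1,12) (2,1,12) (2,2,12) (3,2,12) (3,3,9) (4,3,12) (4,4,12)

Derivation:
Step 1: insert 12 -> lo=[12] hi=[] -> (len(lo)=1, len(hi)=0, max(lo)=12)
Step 2: insert 15 -> lo=[12] hi=[15] -> (len(lo)=1, len(hi)=1, max(lo)=12)
Step 3: insert 9 -> lo=[9, 12] hi=[15] -> (len(lo)=2, len(hi)=1, max(lo)=12)
Step 4: insert 19 -> lo=[9, 12] hi=[15, 19] -> (len(lo)=2, len(hi)=2, max(lo)=12)
Step 5: insert 6 -> lo=[6, 9, 12] hi=[15, 19] -> (len(lo)=3, len(hi)=2, max(lo)=12)
Step 6: insert 7 -> lo=[6, 7, 9] hi=[12, 15, 19] -> (len(lo)=3, len(hi)=3, max(lo)=9)
Step 7: insert 37 -> lo=[6, 7, 9, 12] hi=[15, 19, 37] -> (len(lo)=4, len(hi)=3, max(lo)=12)
Step 8: insert 30 -> lo=[6, 7, 9, 12] hi=[15, 19, 30, 37] -> (len(lo)=4, len(hi)=4, max(lo)=12)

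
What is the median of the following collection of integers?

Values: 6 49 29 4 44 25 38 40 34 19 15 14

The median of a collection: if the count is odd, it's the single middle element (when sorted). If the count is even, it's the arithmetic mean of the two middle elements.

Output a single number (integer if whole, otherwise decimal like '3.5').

Answer: 27

Derivation:
Step 1: insert 6 -> lo=[6] (size 1, max 6) hi=[] (size 0) -> median=6
Step 2: insert 49 -> lo=[6] (size 1, max 6) hi=[49] (size 1, min 49) -> median=27.5
Step 3: insert 29 -> lo=[6, 29] (size 2, max 29) hi=[49] (size 1, min 49) -> median=29
Step 4: insert 4 -> lo=[4, 6] (size 2, max 6) hi=[29, 49] (size 2, min 29) -> median=17.5
Step 5: insert 44 -> lo=[4, 6, 29] (size 3, max 29) hi=[44, 49] (size 2, min 44) -> median=29
Step 6: insert 25 -> lo=[4, 6, 25] (size 3, max 25) hi=[29, 44, 49] (size 3, min 29) -> median=27
Step 7: insert 38 -> lo=[4, 6, 25, 29] (size 4, max 29) hi=[38, 44, 49] (size 3, min 38) -> median=29
Step 8: insert 40 -> lo=[4, 6, 25, 29] (size 4, max 29) hi=[38, 40, 44, 49] (size 4, min 38) -> median=33.5
Step 9: insert 34 -> lo=[4, 6, 25, 29, 34] (size 5, max 34) hi=[38, 40, 44, 49] (size 4, min 38) -> median=34
Step 10: insert 19 -> lo=[4, 6, 19, 25, 29] (size 5, max 29) hi=[34, 38, 40, 44, 49] (size 5, min 34) -> median=31.5
Step 11: insert 15 -> lo=[4, 6, 15, 19, 25, 29] (size 6, max 29) hi=[34, 38, 40, 44, 49] (size 5, min 34) -> median=29
Step 12: insert 14 -> lo=[4, 6, 14, 15, 19, 25] (size 6, max 25) hi=[29, 34, 38, 40, 44, 49] (size 6, min 29) -> median=27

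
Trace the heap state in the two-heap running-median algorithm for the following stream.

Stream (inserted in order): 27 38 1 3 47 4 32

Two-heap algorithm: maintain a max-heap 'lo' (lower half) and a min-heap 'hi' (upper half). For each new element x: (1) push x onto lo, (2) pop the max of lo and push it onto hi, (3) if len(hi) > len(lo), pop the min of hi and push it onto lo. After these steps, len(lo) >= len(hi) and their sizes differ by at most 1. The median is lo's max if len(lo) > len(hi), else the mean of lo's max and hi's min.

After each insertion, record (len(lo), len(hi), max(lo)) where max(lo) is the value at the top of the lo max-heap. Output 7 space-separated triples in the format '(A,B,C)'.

Step 1: insert 27 -> lo=[27] hi=[] -> (len(lo)=1, len(hi)=0, max(lo)=27)
Step 2: insert 38 -> lo=[27] hi=[38] -> (len(lo)=1, len(hi)=1, max(lo)=27)
Step 3: insert 1 -> lo=[1, 27] hi=[38] -> (len(lo)=2, len(hi)=1, max(lo)=27)
Step 4: insert 3 -> lo=[1, 3] hi=[27, 38] -> (len(lo)=2, len(hi)=2, max(lo)=3)
Step 5: insert 47 -> lo=[1, 3, 27] hi=[38, 47] -> (len(lo)=3, len(hi)=2, max(lo)=27)
Step 6: insert 4 -> lo=[1, 3, 4] hi=[27, 38, 47] -> (len(lo)=3, len(hi)=3, max(lo)=4)
Step 7: insert 32 -> lo=[1, 3, 4, 27] hi=[32, 38, 47] -> (len(lo)=4, len(hi)=3, max(lo)=27)

Answer: (1,0,27) (1,1,27) (2,1,27) (2,2,3) (3,2,27) (3,3,4) (4,3,27)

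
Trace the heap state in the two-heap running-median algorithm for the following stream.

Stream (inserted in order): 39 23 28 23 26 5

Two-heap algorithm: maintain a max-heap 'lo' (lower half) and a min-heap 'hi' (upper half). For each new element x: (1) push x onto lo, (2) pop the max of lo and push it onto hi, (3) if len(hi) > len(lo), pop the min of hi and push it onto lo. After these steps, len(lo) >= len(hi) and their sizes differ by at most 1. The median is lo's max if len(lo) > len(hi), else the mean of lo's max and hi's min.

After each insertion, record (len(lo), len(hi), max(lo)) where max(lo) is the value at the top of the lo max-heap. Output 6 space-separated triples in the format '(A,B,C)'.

Step 1: insert 39 -> lo=[39] hi=[] -> (len(lo)=1, len(hi)=0, max(lo)=39)
Step 2: insert 23 -> lo=[23] hi=[39] -> (len(lo)=1, len(hi)=1, max(lo)=23)
Step 3: insert 28 -> lo=[23, 28] hi=[39] -> (len(lo)=2, len(hi)=1, max(lo)=28)
Step 4: insert 23 -> lo=[23, 23] hi=[28, 39] -> (len(lo)=2, len(hi)=2, max(lo)=23)
Step 5: insert 26 -> lo=[23, 23, 26] hi=[28, 39] -> (len(lo)=3, len(hi)=2, max(lo)=26)
Step 6: insert 5 -> lo=[5, 23, 23] hi=[26, 28, 39] -> (len(lo)=3, len(hi)=3, max(lo)=23)

Answer: (1,0,39) (1,1,23) (2,1,28) (2,2,23) (3,2,26) (3,3,23)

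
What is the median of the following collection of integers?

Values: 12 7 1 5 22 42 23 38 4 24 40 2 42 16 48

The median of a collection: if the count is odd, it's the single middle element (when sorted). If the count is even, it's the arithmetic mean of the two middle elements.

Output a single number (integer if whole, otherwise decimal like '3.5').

Step 1: insert 12 -> lo=[12] (size 1, max 12) hi=[] (size 0) -> median=12
Step 2: insert 7 -> lo=[7] (size 1, max 7) hi=[12] (size 1, min 12) -> median=9.5
Step 3: insert 1 -> lo=[1, 7] (size 2, max 7) hi=[12] (size 1, min 12) -> median=7
Step 4: insert 5 -> lo=[1, 5] (size 2, max 5) hi=[7, 12] (size 2, min 7) -> median=6
Step 5: insert 22 -> lo=[1, 5, 7] (size 3, max 7) hi=[12, 22] (size 2, min 12) -> median=7
Step 6: insert 42 -> lo=[1, 5, 7] (size 3, max 7) hi=[12, 22, 42] (size 3, min 12) -> median=9.5
Step 7: insert 23 -> lo=[1, 5, 7, 12] (size 4, max 12) hi=[22, 23, 42] (size 3, min 22) -> median=12
Step 8: insert 38 -> lo=[1, 5, 7, 12] (size 4, max 12) hi=[22, 23, 38, 42] (size 4, min 22) -> median=17
Step 9: insert 4 -> lo=[1, 4, 5, 7, 12] (size 5, max 12) hi=[22, 23, 38, 42] (size 4, min 22) -> median=12
Step 10: insert 24 -> lo=[1, 4, 5, 7, 12] (size 5, max 12) hi=[22, 23, 24, 38, 42] (size 5, min 22) -> median=17
Step 11: insert 40 -> lo=[1, 4, 5, 7, 12, 22] (size 6, max 22) hi=[23, 24, 38, 40, 42] (size 5, min 23) -> median=22
Step 12: insert 2 -> lo=[1, 2, 4, 5, 7, 12] (size 6, max 12) hi=[22, 23, 24, 38, 40, 42] (size 6, min 22) -> median=17
Step 13: insert 42 -> lo=[1, 2, 4, 5, 7, 12, 22] (size 7, max 22) hi=[23, 24, 38, 40, 42, 42] (size 6, min 23) -> median=22
Step 14: insert 16 -> lo=[1, 2, 4, 5, 7, 12, 16] (size 7, max 16) hi=[22, 23, 24, 38, 40, 42, 42] (size 7, min 22) -> median=19
Step 15: insert 48 -> lo=[1, 2, 4, 5, 7, 12, 16, 22] (size 8, max 22) hi=[23, 24, 38, 40, 42, 42, 48] (size 7, min 23) -> median=22

Answer: 22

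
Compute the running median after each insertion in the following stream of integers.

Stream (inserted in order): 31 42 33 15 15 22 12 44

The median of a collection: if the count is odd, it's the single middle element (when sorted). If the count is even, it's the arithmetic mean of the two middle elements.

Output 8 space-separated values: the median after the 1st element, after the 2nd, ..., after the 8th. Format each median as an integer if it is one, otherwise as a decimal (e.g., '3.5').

Step 1: insert 31 -> lo=[31] (size 1, max 31) hi=[] (size 0) -> median=31
Step 2: insert 42 -> lo=[31] (size 1, max 31) hi=[42] (size 1, min 42) -> median=36.5
Step 3: insert 33 -> lo=[31, 33] (size 2, max 33) hi=[42] (size 1, min 42) -> median=33
Step 4: insert 15 -> lo=[15, 31] (size 2, max 31) hi=[33, 42] (size 2, min 33) -> median=32
Step 5: insert 15 -> lo=[15, 15, 31] (size 3, max 31) hi=[33, 42] (size 2, min 33) -> median=31
Step 6: insert 22 -> lo=[15, 15, 22] (size 3, max 22) hi=[31, 33, 42] (size 3, min 31) -> median=26.5
Step 7: insert 12 -> lo=[12, 15, 15, 22] (size 4, max 22) hi=[31, 33, 42] (size 3, min 31) -> median=22
Step 8: insert 44 -> lo=[12, 15, 15, 22] (size 4, max 22) hi=[31, 33, 42, 44] (size 4, min 31) -> median=26.5

Answer: 31 36.5 33 32 31 26.5 22 26.5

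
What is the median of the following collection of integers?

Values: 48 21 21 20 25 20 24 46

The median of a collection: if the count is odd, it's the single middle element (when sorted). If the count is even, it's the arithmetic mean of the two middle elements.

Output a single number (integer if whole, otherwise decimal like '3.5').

Step 1: insert 48 -> lo=[48] (size 1, max 48) hi=[] (size 0) -> median=48
Step 2: insert 21 -> lo=[21] (size 1, max 21) hi=[48] (size 1, min 48) -> median=34.5
Step 3: insert 21 -> lo=[21, 21] (size 2, max 21) hi=[48] (size 1, min 48) -> median=21
Step 4: insert 20 -> lo=[20, 21] (size 2, max 21) hi=[21, 48] (size 2, min 21) -> median=21
Step 5: insert 25 -> lo=[20, 21, 21] (size 3, max 21) hi=[25, 48] (size 2, min 25) -> median=21
Step 6: insert 20 -> lo=[20, 20, 21] (size 3, max 21) hi=[21, 25, 48] (size 3, min 21) -> median=21
Step 7: insert 24 -> lo=[20, 20, 21, 21] (size 4, max 21) hi=[24, 25, 48] (size 3, min 24) -> median=21
Step 8: insert 46 -> lo=[20, 20, 21, 21] (size 4, max 21) hi=[24, 25, 46, 48] (size 4, min 24) -> median=22.5

Answer: 22.5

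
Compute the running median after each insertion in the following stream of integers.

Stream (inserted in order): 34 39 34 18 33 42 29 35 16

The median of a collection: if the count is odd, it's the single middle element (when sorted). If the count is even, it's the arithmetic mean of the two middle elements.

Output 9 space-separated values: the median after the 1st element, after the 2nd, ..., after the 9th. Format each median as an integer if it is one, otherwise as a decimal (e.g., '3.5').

Step 1: insert 34 -> lo=[34] (size 1, max 34) hi=[] (size 0) -> median=34
Step 2: insert 39 -> lo=[34] (size 1, max 34) hi=[39] (size 1, min 39) -> median=36.5
Step 3: insert 34 -> lo=[34, 34] (size 2, max 34) hi=[39] (size 1, min 39) -> median=34
Step 4: insert 18 -> lo=[18, 34] (size 2, max 34) hi=[34, 39] (size 2, min 34) -> median=34
Step 5: insert 33 -> lo=[18, 33, 34] (size 3, max 34) hi=[34, 39] (size 2, min 34) -> median=34
Step 6: insert 42 -> lo=[18, 33, 34] (size 3, max 34) hi=[34, 39, 42] (size 3, min 34) -> median=34
Step 7: insert 29 -> lo=[18, 29, 33, 34] (size 4, max 34) hi=[34, 39, 42] (size 3, min 34) -> median=34
Step 8: insert 35 -> lo=[18, 29, 33, 34] (size 4, max 34) hi=[34, 35, 39, 42] (size 4, min 34) -> median=34
Step 9: insert 16 -> lo=[16, 18, 29, 33, 34] (size 5, max 34) hi=[34, 35, 39, 42] (size 4, min 34) -> median=34

Answer: 34 36.5 34 34 34 34 34 34 34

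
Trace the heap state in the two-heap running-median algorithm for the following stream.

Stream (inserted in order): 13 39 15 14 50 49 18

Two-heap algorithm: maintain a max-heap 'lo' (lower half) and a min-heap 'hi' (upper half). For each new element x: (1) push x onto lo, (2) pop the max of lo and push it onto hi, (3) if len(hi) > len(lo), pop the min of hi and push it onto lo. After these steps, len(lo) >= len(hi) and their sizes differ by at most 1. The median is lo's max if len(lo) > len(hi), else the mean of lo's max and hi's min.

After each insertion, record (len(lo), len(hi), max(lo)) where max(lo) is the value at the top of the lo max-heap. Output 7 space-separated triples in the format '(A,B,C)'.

Answer: (1,0,13) (1,1,13) (2,1,15) (2,2,14) (3,2,15) (3,3,15) (4,3,18)

Derivation:
Step 1: insert 13 -> lo=[13] hi=[] -> (len(lo)=1, len(hi)=0, max(lo)=13)
Step 2: insert 39 -> lo=[13] hi=[39] -> (len(lo)=1, len(hi)=1, max(lo)=13)
Step 3: insert 15 -> lo=[13, 15] hi=[39] -> (len(lo)=2, len(hi)=1, max(lo)=15)
Step 4: insert 14 -> lo=[13, 14] hi=[15, 39] -> (len(lo)=2, len(hi)=2, max(lo)=14)
Step 5: insert 50 -> lo=[13, 14, 15] hi=[39, 50] -> (len(lo)=3, len(hi)=2, max(lo)=15)
Step 6: insert 49 -> lo=[13, 14, 15] hi=[39, 49, 50] -> (len(lo)=3, len(hi)=3, max(lo)=15)
Step 7: insert 18 -> lo=[13, 14, 15, 18] hi=[39, 49, 50] -> (len(lo)=4, len(hi)=3, max(lo)=18)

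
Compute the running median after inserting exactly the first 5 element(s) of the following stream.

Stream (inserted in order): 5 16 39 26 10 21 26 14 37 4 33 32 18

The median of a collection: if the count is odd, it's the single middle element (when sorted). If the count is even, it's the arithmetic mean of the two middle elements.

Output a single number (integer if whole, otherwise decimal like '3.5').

Answer: 16

Derivation:
Step 1: insert 5 -> lo=[5] (size 1, max 5) hi=[] (size 0) -> median=5
Step 2: insert 16 -> lo=[5] (size 1, max 5) hi=[16] (size 1, min 16) -> median=10.5
Step 3: insert 39 -> lo=[5, 16] (size 2, max 16) hi=[39] (size 1, min 39) -> median=16
Step 4: insert 26 -> lo=[5, 16] (size 2, max 16) hi=[26, 39] (size 2, min 26) -> median=21
Step 5: insert 10 -> lo=[5, 10, 16] (size 3, max 16) hi=[26, 39] (size 2, min 26) -> median=16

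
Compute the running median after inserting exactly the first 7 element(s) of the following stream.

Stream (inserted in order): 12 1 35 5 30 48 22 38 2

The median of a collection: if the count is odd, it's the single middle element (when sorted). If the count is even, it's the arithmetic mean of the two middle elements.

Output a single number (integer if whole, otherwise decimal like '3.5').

Answer: 22

Derivation:
Step 1: insert 12 -> lo=[12] (size 1, max 12) hi=[] (size 0) -> median=12
Step 2: insert 1 -> lo=[1] (size 1, max 1) hi=[12] (size 1, min 12) -> median=6.5
Step 3: insert 35 -> lo=[1, 12] (size 2, max 12) hi=[35] (size 1, min 35) -> median=12
Step 4: insert 5 -> lo=[1, 5] (size 2, max 5) hi=[12, 35] (size 2, min 12) -> median=8.5
Step 5: insert 30 -> lo=[1, 5, 12] (size 3, max 12) hi=[30, 35] (size 2, min 30) -> median=12
Step 6: insert 48 -> lo=[1, 5, 12] (size 3, max 12) hi=[30, 35, 48] (size 3, min 30) -> median=21
Step 7: insert 22 -> lo=[1, 5, 12, 22] (size 4, max 22) hi=[30, 35, 48] (size 3, min 30) -> median=22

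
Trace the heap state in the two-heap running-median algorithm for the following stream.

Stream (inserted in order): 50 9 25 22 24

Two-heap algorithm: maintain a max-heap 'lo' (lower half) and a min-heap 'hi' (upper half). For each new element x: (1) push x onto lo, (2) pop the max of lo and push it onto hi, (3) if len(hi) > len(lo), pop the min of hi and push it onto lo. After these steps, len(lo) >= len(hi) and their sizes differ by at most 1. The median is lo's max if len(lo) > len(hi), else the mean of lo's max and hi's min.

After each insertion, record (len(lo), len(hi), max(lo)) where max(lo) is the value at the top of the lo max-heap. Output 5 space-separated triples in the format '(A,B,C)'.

Step 1: insert 50 -> lo=[50] hi=[] -> (len(lo)=1, len(hi)=0, max(lo)=50)
Step 2: insert 9 -> lo=[9] hi=[50] -> (len(lo)=1, len(hi)=1, max(lo)=9)
Step 3: insert 25 -> lo=[9, 25] hi=[50] -> (len(lo)=2, len(hi)=1, max(lo)=25)
Step 4: insert 22 -> lo=[9, 22] hi=[25, 50] -> (len(lo)=2, len(hi)=2, max(lo)=22)
Step 5: insert 24 -> lo=[9, 22, 24] hi=[25, 50] -> (len(lo)=3, len(hi)=2, max(lo)=24)

Answer: (1,0,50) (1,1,9) (2,1,25) (2,2,22) (3,2,24)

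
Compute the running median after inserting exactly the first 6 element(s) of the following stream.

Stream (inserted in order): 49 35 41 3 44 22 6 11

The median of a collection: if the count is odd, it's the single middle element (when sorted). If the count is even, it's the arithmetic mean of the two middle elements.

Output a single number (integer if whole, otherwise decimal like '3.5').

Answer: 38

Derivation:
Step 1: insert 49 -> lo=[49] (size 1, max 49) hi=[] (size 0) -> median=49
Step 2: insert 35 -> lo=[35] (size 1, max 35) hi=[49] (size 1, min 49) -> median=42
Step 3: insert 41 -> lo=[35, 41] (size 2, max 41) hi=[49] (size 1, min 49) -> median=41
Step 4: insert 3 -> lo=[3, 35] (size 2, max 35) hi=[41, 49] (size 2, min 41) -> median=38
Step 5: insert 44 -> lo=[3, 35, 41] (size 3, max 41) hi=[44, 49] (size 2, min 44) -> median=41
Step 6: insert 22 -> lo=[3, 22, 35] (size 3, max 35) hi=[41, 44, 49] (size 3, min 41) -> median=38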